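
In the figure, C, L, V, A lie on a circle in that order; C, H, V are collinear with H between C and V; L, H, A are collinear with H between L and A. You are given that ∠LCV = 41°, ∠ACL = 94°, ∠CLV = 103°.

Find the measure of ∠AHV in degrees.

∠AHV = 89°

1. ∠LAV = 41°  [same arc LV]
2. ∠CVL = 36°  [△CLV]
3. ∠AVL = 86°  [cyclic CLVA, opposite ∠C+∠V]
4. ∠ALV = 53°  [△LVA]
5. ∠CAL = 36°  [same arc CL]
6. ∠ACV = 53°  [same arc VA]
7. ∠AHC = 91°  [△CHA]
8. ∠AHV = 89°  [linear pair at H on CV]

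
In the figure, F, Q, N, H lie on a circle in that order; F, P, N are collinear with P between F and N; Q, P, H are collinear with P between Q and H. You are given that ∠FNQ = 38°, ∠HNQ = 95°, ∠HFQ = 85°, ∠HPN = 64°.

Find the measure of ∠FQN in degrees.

1. ∠FHQ = 38°  [same arc FQ]
2. ∠FQH = 57°  [△FQH]
3. ∠FPQ = 64°  [vertical angles at P]
4. ∠NFQ = 59°  [△FPQ]
5. ∠FQN = 83°  [△FQN]

∠FQN = 83°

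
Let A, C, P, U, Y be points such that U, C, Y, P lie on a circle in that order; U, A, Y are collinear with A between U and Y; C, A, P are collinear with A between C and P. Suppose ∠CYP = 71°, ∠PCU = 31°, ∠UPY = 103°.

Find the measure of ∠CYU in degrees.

∠CYU = 40°

1. ∠CUP = 109°  [cyclic UCYP, opposite ∠U+∠Y]
2. ∠CPU = 40°  [△UCP]
3. ∠CYU = 40°  [same arc UC]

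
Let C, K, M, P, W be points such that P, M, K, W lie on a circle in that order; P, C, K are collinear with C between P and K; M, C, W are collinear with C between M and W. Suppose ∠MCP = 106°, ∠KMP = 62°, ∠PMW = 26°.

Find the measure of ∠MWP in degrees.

∠MWP = 70°

1. ∠KPM = 48°  [△PCM]
2. ∠MKP = 70°  [△PMK]
3. ∠MWP = 70°  [same arc PM]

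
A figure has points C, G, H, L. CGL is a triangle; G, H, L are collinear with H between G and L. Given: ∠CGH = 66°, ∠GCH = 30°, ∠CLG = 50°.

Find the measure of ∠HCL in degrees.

∠HCL = 34°

1. ∠CHG = 84°  [△CGH]
2. ∠CLH = 50°  [H on ray LG]
3. ∠CHL = 96°  [linear pair at H on GL]
4. ∠HCL = 34°  [△CHL]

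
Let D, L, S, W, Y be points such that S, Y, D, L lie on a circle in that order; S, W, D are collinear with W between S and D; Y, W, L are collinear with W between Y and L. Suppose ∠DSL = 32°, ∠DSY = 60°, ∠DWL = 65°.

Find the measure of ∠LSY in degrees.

∠LSY = 92°

1. ∠DYL = 32°  [same arc DL]
2. ∠DLY = 60°  [same arc YD]
3. ∠LDY = 88°  [△YDL]
4. ∠LSY = 92°  [cyclic SYDL, opposite ∠S+∠D]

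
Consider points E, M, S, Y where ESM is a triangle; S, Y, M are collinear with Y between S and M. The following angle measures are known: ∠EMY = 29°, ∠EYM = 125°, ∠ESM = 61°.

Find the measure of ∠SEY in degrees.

∠SEY = 64°

1. ∠EYS = 55°  [linear pair at Y on SM]
2. ∠ESY = 61°  [Y on ray SM]
3. ∠SEY = 64°  [△ESY]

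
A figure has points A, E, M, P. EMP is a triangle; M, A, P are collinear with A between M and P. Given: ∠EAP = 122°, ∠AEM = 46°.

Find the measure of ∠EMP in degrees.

1. ∠EAM = 58°  [linear pair at A on MP]
2. ∠AME = 76°  [△EMA]
3. ∠EMP = 76°  [A on ray MP]

∠EMP = 76°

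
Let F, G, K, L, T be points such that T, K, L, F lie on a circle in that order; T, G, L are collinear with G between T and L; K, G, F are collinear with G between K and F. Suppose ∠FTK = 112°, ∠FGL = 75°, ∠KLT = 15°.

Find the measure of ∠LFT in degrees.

∠LFT = 67°

1. ∠FGT = 105°  [linear pair at G on TL]
2. ∠KFT = 15°  [same arc TK]
3. ∠FTL = 60°  [△TGF]
4. ∠FKT = 53°  [△TKF]
5. ∠FLT = 53°  [same arc TF]
6. ∠LFT = 67°  [△TLF]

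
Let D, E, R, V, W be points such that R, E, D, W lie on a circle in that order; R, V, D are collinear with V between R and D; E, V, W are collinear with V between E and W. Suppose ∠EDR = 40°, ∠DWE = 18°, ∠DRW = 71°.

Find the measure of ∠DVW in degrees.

∠DVW = 111°

1. ∠EWR = 40°  [same arc RE]
2. ∠RVW = 69°  [△RVW]
3. ∠DVW = 111°  [linear pair at V on RD]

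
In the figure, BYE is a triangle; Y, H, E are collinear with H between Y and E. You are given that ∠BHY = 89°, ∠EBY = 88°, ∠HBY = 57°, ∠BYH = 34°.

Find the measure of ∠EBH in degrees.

∠EBH = 31°

1. ∠BHE = 91°  [linear pair at H on YE]
2. ∠BYE = 34°  [H on ray YE]
3. ∠BEY = 58°  [△BYE]
4. ∠BEH = 58°  [H on ray EY]
5. ∠EBH = 31°  [△BHE]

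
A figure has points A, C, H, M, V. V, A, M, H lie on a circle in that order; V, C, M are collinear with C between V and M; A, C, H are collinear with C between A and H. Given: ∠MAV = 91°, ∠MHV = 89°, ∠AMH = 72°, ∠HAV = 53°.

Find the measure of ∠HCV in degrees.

1. ∠AVH = 108°  [cyclic VAMH, opposite ∠V+∠M]
2. ∠HMV = 53°  [same arc VH]
3. ∠AHV = 19°  [△VAH]
4. ∠HVM = 38°  [△VMH]
5. ∠HCV = 123°  [△VCH]

∠HCV = 123°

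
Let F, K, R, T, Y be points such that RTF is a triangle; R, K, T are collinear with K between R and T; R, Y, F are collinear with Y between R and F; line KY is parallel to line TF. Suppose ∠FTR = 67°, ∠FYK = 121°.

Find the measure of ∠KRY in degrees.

∠KRY = 54°

1. ∠RKY = 67°  [KY∥TF, corresponding at K]
2. ∠KYR = 59°  [linear pair at Y on RF]
3. ∠KRY = 54°  [△RKY]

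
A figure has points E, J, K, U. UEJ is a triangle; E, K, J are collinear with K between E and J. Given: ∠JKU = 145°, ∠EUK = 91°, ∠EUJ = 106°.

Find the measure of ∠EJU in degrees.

1. ∠EKU = 35°  [linear pair at K on EJ]
2. ∠KEU = 54°  [△UEK]
3. ∠JEU = 54°  [K on ray EJ]
4. ∠EJU = 20°  [△UEJ]

∠EJU = 20°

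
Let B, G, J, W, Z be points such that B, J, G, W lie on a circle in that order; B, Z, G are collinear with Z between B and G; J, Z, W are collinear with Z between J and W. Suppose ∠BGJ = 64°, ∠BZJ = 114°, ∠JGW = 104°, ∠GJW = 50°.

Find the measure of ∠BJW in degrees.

1. ∠BWJ = 64°  [same arc BJ]
2. ∠JBW = 76°  [cyclic BJGW, opposite ∠B+∠G]
3. ∠BJW = 40°  [△BJW]

∠BJW = 40°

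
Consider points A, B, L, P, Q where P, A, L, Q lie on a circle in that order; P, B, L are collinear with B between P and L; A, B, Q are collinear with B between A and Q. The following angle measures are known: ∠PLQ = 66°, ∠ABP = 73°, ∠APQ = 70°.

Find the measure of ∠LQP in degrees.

∠LQP = 85°

1. ∠PAQ = 66°  [same arc PQ]
2. ∠LBQ = 73°  [vertical angles at B]
3. ∠AQP = 44°  [△PAQ]
4. ∠PBQ = 107°  [linear pair at B on PL]
5. ∠LPQ = 29°  [△PBQ]
6. ∠LQP = 85°  [△PLQ]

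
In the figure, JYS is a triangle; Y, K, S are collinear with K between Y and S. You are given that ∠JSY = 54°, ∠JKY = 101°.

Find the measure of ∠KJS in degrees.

∠KJS = 47°

1. ∠JSK = 54°  [K on ray SY]
2. ∠JKS = 79°  [linear pair at K on YS]
3. ∠KJS = 47°  [△JKS]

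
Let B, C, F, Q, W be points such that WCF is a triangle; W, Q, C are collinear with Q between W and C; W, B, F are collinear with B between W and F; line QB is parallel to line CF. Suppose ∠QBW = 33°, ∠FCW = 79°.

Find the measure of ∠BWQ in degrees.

1. ∠CFW = 33°  [QB∥CF, corresponding at B]
2. ∠CWF = 68°  [△WCF]
3. ∠BWQ = 68°  [Q on WC, B on WF]

∠BWQ = 68°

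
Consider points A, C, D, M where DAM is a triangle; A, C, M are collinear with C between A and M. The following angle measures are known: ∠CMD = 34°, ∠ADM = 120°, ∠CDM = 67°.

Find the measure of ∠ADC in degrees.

∠ADC = 53°

1. ∠DCM = 79°  [△DCM]
2. ∠AMD = 34°  [C on ray MA]
3. ∠DAM = 26°  [△DAM]
4. ∠ACD = 101°  [linear pair at C on AM]
5. ∠CAD = 26°  [C on ray AM]
6. ∠ADC = 53°  [△DAC]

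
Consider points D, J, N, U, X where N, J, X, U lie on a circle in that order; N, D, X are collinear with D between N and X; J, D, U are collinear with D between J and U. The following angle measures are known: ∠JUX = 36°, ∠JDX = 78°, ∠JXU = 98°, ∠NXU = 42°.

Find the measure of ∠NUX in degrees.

∠NUX = 92°

1. ∠JNX = 36°  [same arc JX]
2. ∠UJX = 46°  [△JXU]
3. ∠JXN = 56°  [△JDX]
4. ∠NJX = 88°  [△NJX]
5. ∠NUX = 92°  [cyclic NJXU, opposite ∠J+∠U]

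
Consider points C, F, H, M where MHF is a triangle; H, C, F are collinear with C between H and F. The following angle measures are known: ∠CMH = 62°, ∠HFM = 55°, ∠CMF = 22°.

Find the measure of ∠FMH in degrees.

1. ∠CFM = 55°  [C on ray FH]
2. ∠FCM = 103°  [△MCF]
3. ∠HCM = 77°  [linear pair at C on HF]
4. ∠CHM = 41°  [△MHC]
5. ∠FHM = 41°  [C on ray HF]
6. ∠FMH = 84°  [△MHF]

∠FMH = 84°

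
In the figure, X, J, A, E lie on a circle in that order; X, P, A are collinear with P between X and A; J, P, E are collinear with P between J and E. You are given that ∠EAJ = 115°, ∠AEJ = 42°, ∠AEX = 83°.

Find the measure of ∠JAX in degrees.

1. ∠AXJ = 42°  [same arc JA]
2. ∠AJX = 97°  [cyclic XJAE, opposite ∠J+∠E]
3. ∠JAX = 41°  [△XJA]

∠JAX = 41°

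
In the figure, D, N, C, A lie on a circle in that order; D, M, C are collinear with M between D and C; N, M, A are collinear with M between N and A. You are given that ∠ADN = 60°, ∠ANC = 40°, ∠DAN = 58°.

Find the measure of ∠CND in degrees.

∠CND = 102°

1. ∠ACN = 120°  [cyclic DNCA, opposite ∠D+∠C]
2. ∠CAN = 20°  [△NCA]
3. ∠DCN = 58°  [same arc DN]
4. ∠CDN = 20°  [same arc NC]
5. ∠CND = 102°  [△DNC]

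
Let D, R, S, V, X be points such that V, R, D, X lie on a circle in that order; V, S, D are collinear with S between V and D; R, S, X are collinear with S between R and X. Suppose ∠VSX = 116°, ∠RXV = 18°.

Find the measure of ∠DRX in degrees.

∠DRX = 46°

1. ∠DSR = 116°  [vertical angles at S]
2. ∠RDV = 18°  [same arc VR]
3. ∠DRX = 46°  [△RSD]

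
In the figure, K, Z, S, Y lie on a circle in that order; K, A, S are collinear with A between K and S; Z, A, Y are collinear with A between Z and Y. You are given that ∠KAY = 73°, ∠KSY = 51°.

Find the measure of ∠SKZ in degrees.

1. ∠SAZ = 73°  [vertical angles at A]
2. ∠KZY = 51°  [same arc KY]
3. ∠KAZ = 107°  [linear pair at A on KS]
4. ∠SKZ = 22°  [△KAZ]

∠SKZ = 22°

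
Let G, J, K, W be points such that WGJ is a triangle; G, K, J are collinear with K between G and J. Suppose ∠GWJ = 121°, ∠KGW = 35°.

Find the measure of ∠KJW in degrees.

∠KJW = 24°

1. ∠JGW = 35°  [K on ray GJ]
2. ∠GJW = 24°  [△WGJ]
3. ∠KJW = 24°  [K on ray JG]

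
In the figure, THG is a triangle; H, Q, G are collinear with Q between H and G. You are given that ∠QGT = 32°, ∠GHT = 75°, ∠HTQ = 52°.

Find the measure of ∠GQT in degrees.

∠GQT = 127°

1. ∠QHT = 75°  [Q on ray HG]
2. ∠HQT = 53°  [△THQ]
3. ∠GQT = 127°  [linear pair at Q on HG]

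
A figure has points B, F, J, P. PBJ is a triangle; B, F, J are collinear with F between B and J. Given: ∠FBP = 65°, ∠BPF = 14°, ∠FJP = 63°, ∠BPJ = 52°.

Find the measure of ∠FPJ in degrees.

∠FPJ = 38°

1. ∠BFP = 101°  [△PBF]
2. ∠JFP = 79°  [linear pair at F on BJ]
3. ∠FPJ = 38°  [△PFJ]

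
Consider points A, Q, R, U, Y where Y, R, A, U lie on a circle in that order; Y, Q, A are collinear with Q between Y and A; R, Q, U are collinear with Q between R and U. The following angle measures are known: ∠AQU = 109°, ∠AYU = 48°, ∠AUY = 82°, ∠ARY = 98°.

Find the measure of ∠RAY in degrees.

∠RAY = 61°

1. ∠RQY = 109°  [vertical angles at Q]
2. ∠ARU = 48°  [same arc AU]
3. ∠AQR = 71°  [linear pair at Q on YA]
4. ∠RAY = 61°  [△RQA]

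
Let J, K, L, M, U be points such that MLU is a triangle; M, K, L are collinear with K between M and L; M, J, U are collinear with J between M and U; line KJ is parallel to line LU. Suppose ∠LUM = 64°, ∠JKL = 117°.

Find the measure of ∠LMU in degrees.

1. ∠KJM = 64°  [KJ∥LU, corresponding at J]
2. ∠JKM = 63°  [linear pair at K on ML]
3. ∠JMK = 53°  [△MKJ]
4. ∠LMU = 53°  [K on ML, J on MU]

∠LMU = 53°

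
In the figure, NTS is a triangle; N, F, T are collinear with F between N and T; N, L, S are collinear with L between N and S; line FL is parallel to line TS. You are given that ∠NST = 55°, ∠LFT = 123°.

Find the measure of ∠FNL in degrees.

1. ∠FLN = 55°  [FL∥TS, corresponding at L]
2. ∠LFN = 57°  [linear pair at F on NT]
3. ∠FNL = 68°  [△NFL]

∠FNL = 68°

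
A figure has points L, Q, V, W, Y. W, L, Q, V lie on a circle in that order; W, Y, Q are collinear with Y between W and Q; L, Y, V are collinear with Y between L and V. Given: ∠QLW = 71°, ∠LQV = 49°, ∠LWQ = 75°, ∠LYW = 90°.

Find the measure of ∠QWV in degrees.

∠QWV = 56°

1. ∠LQW = 34°  [△WLQ]
2. ∠QYV = 90°  [vertical angles at Y]
3. ∠LVW = 34°  [same arc WL]
4. ∠VYW = 90°  [linear pair at Y on WQ]
5. ∠QWV = 56°  [△WYV]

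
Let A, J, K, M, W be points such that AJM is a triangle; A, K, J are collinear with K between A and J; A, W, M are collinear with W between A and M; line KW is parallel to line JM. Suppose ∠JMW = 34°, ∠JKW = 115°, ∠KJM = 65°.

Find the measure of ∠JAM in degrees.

∠JAM = 81°

1. ∠AMJ = 34°  [W on ray MA]
2. ∠AJM = 65°  [K on ray JA]
3. ∠JAM = 81°  [△AJM]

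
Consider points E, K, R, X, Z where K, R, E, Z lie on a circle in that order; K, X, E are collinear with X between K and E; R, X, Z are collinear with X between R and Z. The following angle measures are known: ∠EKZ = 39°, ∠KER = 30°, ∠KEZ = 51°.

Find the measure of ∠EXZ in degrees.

∠EXZ = 69°

1. ∠KZR = 30°  [same arc KR]
2. ∠KXZ = 111°  [△KXZ]
3. ∠EXZ = 69°  [linear pair at X on KE]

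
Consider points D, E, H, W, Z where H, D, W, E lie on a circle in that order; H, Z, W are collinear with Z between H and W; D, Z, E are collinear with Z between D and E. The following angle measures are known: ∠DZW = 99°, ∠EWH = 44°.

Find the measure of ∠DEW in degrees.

∠DEW = 55°

1. ∠EZH = 99°  [vertical angles at Z]
2. ∠EZW = 81°  [linear pair at Z on HW]
3. ∠DEW = 55°  [△WZE]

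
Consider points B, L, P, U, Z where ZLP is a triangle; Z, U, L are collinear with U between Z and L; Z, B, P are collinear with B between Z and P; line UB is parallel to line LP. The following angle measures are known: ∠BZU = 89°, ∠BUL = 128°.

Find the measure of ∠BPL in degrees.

1. ∠BUZ = 52°  [linear pair at U on ZL]
2. ∠UBZ = 39°  [△ZUB]
3. ∠PBU = 141°  [linear pair at B on ZP]
4. ∠BPL = 39°  [UB∥LP, co-interior at P–B]

∠BPL = 39°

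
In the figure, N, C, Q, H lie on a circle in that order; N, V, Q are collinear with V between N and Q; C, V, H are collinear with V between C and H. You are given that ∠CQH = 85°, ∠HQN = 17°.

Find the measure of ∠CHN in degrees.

1. ∠CNH = 95°  [cyclic NCQH, opposite ∠N+∠Q]
2. ∠HCN = 17°  [same arc NH]
3. ∠CHN = 68°  [△NCH]

∠CHN = 68°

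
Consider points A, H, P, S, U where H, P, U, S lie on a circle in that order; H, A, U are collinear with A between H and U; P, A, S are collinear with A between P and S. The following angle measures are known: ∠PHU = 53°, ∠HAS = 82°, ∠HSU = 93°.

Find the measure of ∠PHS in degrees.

∠PHS = 111°

1. ∠PSU = 53°  [same arc PU]
2. ∠SAU = 98°  [linear pair at A on HU]
3. ∠HPU = 87°  [cyclic HPUS, opposite ∠P+∠S]
4. ∠HUS = 29°  [△UAS]
5. ∠HUP = 40°  [△HPU]
6. ∠HPS = 29°  [same arc HS]
7. ∠HSP = 40°  [same arc HP]
8. ∠PHS = 111°  [△HPS]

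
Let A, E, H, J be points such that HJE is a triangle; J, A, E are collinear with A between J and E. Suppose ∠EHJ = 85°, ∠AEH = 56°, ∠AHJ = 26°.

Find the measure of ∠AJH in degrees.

∠AJH = 39°

1. ∠HEJ = 56°  [A on ray EJ]
2. ∠EJH = 39°  [△HJE]
3. ∠AJH = 39°  [A on ray JE]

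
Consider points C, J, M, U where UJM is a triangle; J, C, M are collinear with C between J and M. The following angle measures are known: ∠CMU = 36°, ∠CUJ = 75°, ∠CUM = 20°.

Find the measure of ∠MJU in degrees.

∠MJU = 49°

1. ∠MCU = 124°  [△UCM]
2. ∠JCU = 56°  [linear pair at C on JM]
3. ∠CJU = 49°  [△UJC]
4. ∠MJU = 49°  [C on ray JM]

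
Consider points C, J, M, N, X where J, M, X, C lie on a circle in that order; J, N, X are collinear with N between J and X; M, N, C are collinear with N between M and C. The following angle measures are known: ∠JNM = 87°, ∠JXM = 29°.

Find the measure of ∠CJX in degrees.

1. ∠CNX = 87°  [vertical angles at N]
2. ∠JCM = 29°  [same arc JM]
3. ∠CNJ = 93°  [linear pair at N on JX]
4. ∠CJX = 58°  [△JNC]

∠CJX = 58°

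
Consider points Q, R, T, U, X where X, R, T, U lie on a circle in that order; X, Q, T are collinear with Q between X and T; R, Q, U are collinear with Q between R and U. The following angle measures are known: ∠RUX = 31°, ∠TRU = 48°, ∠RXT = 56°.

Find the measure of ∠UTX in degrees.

1. ∠RTX = 31°  [same arc XR]
2. ∠TXU = 48°  [same arc TU]
3. ∠TRX = 93°  [△XRT]
4. ∠TUX = 87°  [cyclic XRTU, opposite ∠R+∠U]
5. ∠UTX = 45°  [△XTU]

∠UTX = 45°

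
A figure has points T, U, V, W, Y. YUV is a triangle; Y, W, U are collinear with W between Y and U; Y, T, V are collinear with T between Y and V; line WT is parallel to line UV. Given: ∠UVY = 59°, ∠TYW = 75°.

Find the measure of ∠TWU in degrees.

∠TWU = 134°

1. ∠WTY = 59°  [WT∥UV, corresponding at T]
2. ∠TWY = 46°  [△YWT]
3. ∠TWU = 134°  [linear pair at W on YU]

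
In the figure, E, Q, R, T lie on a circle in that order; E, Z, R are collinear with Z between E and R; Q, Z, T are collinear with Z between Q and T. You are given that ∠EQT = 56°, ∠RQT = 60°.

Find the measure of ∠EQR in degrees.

1. ∠ERT = 56°  [same arc ET]
2. ∠RET = 60°  [same arc RT]
3. ∠ETR = 64°  [△ERT]
4. ∠EQR = 116°  [cyclic EQRT, opposite ∠Q+∠T]

∠EQR = 116°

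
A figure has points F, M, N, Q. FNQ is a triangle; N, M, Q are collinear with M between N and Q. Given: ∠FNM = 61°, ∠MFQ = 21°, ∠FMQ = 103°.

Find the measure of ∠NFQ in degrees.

∠NFQ = 63°

1. ∠FNQ = 61°  [M on ray NQ]
2. ∠FQM = 56°  [△FMQ]
3. ∠FQN = 56°  [M on ray QN]
4. ∠NFQ = 63°  [△FNQ]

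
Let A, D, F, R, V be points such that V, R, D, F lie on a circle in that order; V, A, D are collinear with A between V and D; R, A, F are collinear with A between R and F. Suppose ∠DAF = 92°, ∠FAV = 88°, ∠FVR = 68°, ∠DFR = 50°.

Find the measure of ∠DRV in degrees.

1. ∠DAR = 88°  [vertical angles at A]
2. ∠FDR = 112°  [cyclic VRDF, opposite ∠V+∠D]
3. ∠DVR = 50°  [same arc RD]
4. ∠DRF = 18°  [△RDF]
5. ∠RDV = 74°  [△RAD]
6. ∠DRV = 56°  [△VRD]

∠DRV = 56°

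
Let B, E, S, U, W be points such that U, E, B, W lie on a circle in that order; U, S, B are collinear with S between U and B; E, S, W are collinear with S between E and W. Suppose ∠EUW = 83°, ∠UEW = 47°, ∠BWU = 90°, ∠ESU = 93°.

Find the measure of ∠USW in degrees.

∠USW = 87°

1. ∠EWU = 50°  [△UEW]
2. ∠UBW = 47°  [same arc UW]
3. ∠BUW = 43°  [△UBW]
4. ∠USW = 87°  [△USW]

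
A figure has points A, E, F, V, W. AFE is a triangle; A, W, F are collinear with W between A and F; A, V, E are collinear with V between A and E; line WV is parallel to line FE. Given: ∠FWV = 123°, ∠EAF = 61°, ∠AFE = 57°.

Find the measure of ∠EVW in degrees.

∠EVW = 118°

1. ∠AWV = 57°  [linear pair at W on AF]
2. ∠VAW = 61°  [W on AF, V on AE]
3. ∠AVW = 62°  [△AWV]
4. ∠EVW = 118°  [linear pair at V on AE]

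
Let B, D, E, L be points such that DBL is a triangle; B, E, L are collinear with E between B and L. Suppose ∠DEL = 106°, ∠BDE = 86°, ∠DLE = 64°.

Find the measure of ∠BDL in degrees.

1. ∠BED = 74°  [linear pair at E on BL]
2. ∠DBE = 20°  [△DBE]
3. ∠BLD = 64°  [E on ray LB]
4. ∠DBL = 20°  [E on ray BL]
5. ∠BDL = 96°  [△DBL]

∠BDL = 96°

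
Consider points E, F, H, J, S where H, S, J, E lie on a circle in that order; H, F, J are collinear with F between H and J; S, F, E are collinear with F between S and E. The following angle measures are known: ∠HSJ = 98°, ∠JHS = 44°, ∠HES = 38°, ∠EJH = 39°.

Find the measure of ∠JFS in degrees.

1. ∠ESH = 39°  [same arc HE]
2. ∠HFS = 97°  [△HFS]
3. ∠JFS = 83°  [linear pair at F on HJ]

∠JFS = 83°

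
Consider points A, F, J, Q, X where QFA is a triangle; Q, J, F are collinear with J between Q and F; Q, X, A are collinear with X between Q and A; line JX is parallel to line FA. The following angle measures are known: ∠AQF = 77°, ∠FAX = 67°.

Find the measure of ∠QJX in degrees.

1. ∠FAQ = 67°  [X on ray AQ]
2. ∠AFQ = 36°  [△QFA]
3. ∠QJX = 36°  [JX∥FA, corresponding at J]

∠QJX = 36°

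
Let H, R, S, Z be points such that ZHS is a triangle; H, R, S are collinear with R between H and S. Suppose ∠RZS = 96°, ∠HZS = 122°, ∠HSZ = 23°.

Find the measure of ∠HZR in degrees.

∠HZR = 26°

1. ∠SHZ = 35°  [△ZHS]
2. ∠RSZ = 23°  [R on ray SH]
3. ∠RHZ = 35°  [R on ray HS]
4. ∠SRZ = 61°  [△ZRS]
5. ∠HRZ = 119°  [linear pair at R on HS]
6. ∠HZR = 26°  [△ZHR]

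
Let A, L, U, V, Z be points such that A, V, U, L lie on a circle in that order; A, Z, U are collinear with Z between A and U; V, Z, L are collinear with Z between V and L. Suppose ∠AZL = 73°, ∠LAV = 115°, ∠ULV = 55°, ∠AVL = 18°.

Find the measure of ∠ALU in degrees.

1. ∠LZU = 107°  [linear pair at Z on AU]
2. ∠ALV = 47°  [△AVL]
3. ∠AUL = 18°  [△UZL]
4. ∠LAU = 60°  [△AZL]
5. ∠ALU = 102°  [△AUL]

∠ALU = 102°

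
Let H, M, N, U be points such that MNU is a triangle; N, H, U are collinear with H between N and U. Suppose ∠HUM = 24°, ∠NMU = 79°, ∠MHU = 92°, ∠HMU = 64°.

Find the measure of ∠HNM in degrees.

1. ∠MUN = 24°  [H on ray UN]
2. ∠MNU = 77°  [△MNU]
3. ∠HNM = 77°  [H on ray NU]

∠HNM = 77°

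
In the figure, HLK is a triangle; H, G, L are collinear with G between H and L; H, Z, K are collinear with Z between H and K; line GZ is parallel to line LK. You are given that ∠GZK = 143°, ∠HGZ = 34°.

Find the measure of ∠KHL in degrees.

1. ∠GZH = 37°  [linear pair at Z on HK]
2. ∠GHZ = 109°  [△HGZ]
3. ∠KHL = 109°  [G on HL, Z on HK]

∠KHL = 109°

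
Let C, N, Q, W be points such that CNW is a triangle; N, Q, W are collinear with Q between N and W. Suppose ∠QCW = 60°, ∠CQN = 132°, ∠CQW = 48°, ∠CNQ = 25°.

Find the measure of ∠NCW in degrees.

∠NCW = 83°

1. ∠CWQ = 72°  [△CQW]
2. ∠CNW = 25°  [Q on ray NW]
3. ∠CWN = 72°  [Q on ray WN]
4. ∠NCW = 83°  [△CNW]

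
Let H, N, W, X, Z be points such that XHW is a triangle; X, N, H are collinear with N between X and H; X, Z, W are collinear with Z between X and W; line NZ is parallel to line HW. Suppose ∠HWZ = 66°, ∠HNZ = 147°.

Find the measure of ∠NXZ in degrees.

1. ∠HWX = 66°  [Z on ray WX]
2. ∠XNZ = 33°  [linear pair at N on XH]
3. ∠NZX = 66°  [NZ∥HW, corresponding at Z]
4. ∠NXZ = 81°  [△XNZ]

∠NXZ = 81°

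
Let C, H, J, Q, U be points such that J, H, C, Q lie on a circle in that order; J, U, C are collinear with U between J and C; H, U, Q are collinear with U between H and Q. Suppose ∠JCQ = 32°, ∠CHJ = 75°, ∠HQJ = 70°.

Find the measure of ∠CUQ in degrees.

∠CUQ = 113°

1. ∠CQJ = 105°  [cyclic JHCQ, opposite ∠H+∠Q]
2. ∠CJQ = 43°  [△JCQ]
3. ∠JUQ = 67°  [△JUQ]
4. ∠CUQ = 113°  [linear pair at U on JC]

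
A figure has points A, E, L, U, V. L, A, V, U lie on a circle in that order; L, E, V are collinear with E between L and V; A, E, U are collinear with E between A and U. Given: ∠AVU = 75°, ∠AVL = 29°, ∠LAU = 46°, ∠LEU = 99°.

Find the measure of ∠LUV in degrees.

∠LUV = 82°

1. ∠AUL = 29°  [same arc LA]
2. ∠LVU = 46°  [same arc LU]
3. ∠ULV = 52°  [△LEU]
4. ∠LUV = 82°  [△LVU]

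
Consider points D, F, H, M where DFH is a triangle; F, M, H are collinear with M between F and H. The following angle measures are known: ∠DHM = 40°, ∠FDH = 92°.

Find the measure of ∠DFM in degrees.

1. ∠DHF = 40°  [M on ray HF]
2. ∠DFH = 48°  [△DFH]
3. ∠DFM = 48°  [M on ray FH]

∠DFM = 48°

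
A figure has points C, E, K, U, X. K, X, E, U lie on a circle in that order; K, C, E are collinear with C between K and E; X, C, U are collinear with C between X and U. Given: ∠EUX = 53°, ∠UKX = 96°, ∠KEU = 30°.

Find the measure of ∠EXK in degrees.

1. ∠EKX = 53°  [same arc XE]
2. ∠UEX = 84°  [cyclic KXEU, opposite ∠K+∠E]
3. ∠KXU = 30°  [same arc KU]
4. ∠KCX = 97°  [△KCX]
5. ∠EXU = 43°  [△XEU]
6. ∠ECX = 83°  [linear pair at C on KE]
7. ∠KEX = 54°  [△XCE]
8. ∠EXK = 73°  [△KXE]

∠EXK = 73°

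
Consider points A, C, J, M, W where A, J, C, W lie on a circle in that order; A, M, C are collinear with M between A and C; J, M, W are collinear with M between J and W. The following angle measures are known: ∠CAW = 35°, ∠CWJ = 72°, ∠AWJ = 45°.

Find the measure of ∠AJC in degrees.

∠AJC = 63°

1. ∠CAJ = 72°  [same arc JC]
2. ∠ACJ = 45°  [same arc AJ]
3. ∠AJC = 63°  [△AJC]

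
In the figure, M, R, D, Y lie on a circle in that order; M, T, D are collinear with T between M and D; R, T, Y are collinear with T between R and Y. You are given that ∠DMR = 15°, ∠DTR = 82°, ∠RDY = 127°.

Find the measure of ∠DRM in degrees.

∠DRM = 105°

1. ∠DYR = 15°  [same arc RD]
2. ∠DRY = 38°  [△RDY]
3. ∠MDR = 60°  [△RTD]
4. ∠DRM = 105°  [△MRD]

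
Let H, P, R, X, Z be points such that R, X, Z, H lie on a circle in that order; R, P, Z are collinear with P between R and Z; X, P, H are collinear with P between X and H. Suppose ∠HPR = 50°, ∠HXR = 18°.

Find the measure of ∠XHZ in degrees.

∠XHZ = 32°

1. ∠HPZ = 130°  [linear pair at P on RZ]
2. ∠HZR = 18°  [same arc RH]
3. ∠XHZ = 32°  [△ZPH]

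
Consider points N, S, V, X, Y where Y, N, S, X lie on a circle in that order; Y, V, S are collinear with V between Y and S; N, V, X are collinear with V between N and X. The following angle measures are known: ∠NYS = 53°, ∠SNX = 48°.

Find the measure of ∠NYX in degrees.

∠NYX = 101°

1. ∠NXS = 53°  [same arc NS]
2. ∠NSX = 79°  [△NSX]
3. ∠NYX = 101°  [cyclic YNSX, opposite ∠Y+∠S]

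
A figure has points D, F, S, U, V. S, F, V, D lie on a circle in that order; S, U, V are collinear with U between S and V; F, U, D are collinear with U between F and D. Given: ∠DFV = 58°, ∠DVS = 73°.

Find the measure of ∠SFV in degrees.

1. ∠DSV = 58°  [same arc VD]
2. ∠SDV = 49°  [△SVD]
3. ∠SFV = 131°  [cyclic SFVD, opposite ∠F+∠D]

∠SFV = 131°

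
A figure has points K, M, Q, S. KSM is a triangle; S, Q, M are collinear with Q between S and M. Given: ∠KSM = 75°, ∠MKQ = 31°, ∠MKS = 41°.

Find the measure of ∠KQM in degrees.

1. ∠KMS = 64°  [△KSM]
2. ∠KMQ = 64°  [Q on ray MS]
3. ∠KQM = 85°  [△KQM]

∠KQM = 85°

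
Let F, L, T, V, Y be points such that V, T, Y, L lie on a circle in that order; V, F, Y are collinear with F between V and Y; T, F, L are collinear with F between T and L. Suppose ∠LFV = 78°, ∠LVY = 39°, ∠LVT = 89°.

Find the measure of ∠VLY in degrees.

∠VLY = 113°

1. ∠TLV = 63°  [△VFL]
2. ∠LTV = 28°  [△VTL]
3. ∠LYV = 28°  [same arc VL]
4. ∠VLY = 113°  [△VYL]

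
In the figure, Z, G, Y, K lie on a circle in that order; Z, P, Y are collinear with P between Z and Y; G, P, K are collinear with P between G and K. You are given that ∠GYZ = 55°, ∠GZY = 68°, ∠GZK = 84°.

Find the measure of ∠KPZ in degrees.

1. ∠GKZ = 55°  [same arc ZG]
2. ∠YGZ = 57°  [△ZGY]
3. ∠KGZ = 41°  [△ZGK]
4. ∠YKZ = 123°  [cyclic ZGYK, opposite ∠G+∠K]
5. ∠KYZ = 41°  [same arc ZK]
6. ∠KZY = 16°  [△ZYK]
7. ∠KPZ = 109°  [△ZPK]

∠KPZ = 109°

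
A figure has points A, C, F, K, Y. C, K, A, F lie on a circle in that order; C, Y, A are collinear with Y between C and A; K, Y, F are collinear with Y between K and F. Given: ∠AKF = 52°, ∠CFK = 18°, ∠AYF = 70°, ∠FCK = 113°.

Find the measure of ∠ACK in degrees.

∠ACK = 61°

1. ∠CKF = 49°  [△CKF]
2. ∠CYK = 70°  [vertical angles at Y]
3. ∠ACK = 61°  [△CYK]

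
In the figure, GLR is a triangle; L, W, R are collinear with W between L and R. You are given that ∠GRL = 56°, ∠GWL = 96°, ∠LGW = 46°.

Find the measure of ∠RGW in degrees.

1. ∠GRW = 56°  [W on ray RL]
2. ∠GWR = 84°  [linear pair at W on LR]
3. ∠RGW = 40°  [△GWR]

∠RGW = 40°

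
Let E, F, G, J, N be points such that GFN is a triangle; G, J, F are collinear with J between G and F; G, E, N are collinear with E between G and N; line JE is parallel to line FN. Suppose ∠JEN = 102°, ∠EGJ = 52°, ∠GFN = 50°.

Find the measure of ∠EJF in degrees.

1. ∠GEJ = 78°  [linear pair at E on GN]
2. ∠EJG = 50°  [△GJE]
3. ∠EJF = 130°  [linear pair at J on GF]

∠EJF = 130°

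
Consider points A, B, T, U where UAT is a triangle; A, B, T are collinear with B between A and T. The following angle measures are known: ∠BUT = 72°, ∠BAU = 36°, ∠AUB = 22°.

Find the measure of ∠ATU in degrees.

∠ATU = 50°

1. ∠ABU = 122°  [△UAB]
2. ∠TBU = 58°  [linear pair at B on AT]
3. ∠BTU = 50°  [△UBT]
4. ∠ATU = 50°  [B on ray TA]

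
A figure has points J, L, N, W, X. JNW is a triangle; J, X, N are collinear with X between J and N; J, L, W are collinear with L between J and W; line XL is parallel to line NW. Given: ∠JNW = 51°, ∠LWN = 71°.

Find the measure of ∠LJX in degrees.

∠LJX = 58°

1. ∠JWN = 71°  [L on ray WJ]
2. ∠NJW = 58°  [△JNW]
3. ∠LJX = 58°  [X on JN, L on JW]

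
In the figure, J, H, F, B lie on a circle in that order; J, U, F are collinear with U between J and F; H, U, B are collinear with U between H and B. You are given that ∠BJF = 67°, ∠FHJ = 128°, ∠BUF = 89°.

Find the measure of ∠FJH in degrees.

∠FJH = 30°

1. ∠FBJ = 52°  [cyclic JHFB, opposite ∠H+∠B]
2. ∠HUJ = 89°  [vertical angles at U]
3. ∠BFJ = 61°  [△JFB]
4. ∠BHJ = 61°  [same arc JB]
5. ∠FJH = 30°  [△JUH]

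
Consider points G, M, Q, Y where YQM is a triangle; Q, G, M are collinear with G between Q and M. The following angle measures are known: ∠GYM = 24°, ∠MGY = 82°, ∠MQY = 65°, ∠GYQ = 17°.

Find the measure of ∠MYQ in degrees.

1. ∠GMY = 74°  [△YGM]
2. ∠QMY = 74°  [G on ray MQ]
3. ∠MYQ = 41°  [△YQM]

∠MYQ = 41°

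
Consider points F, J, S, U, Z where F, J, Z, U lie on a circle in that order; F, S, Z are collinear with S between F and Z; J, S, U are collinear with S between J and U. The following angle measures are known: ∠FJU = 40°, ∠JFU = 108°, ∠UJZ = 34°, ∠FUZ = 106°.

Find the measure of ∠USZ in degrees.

1. ∠FZU = 40°  [same arc FU]
2. ∠JZU = 72°  [cyclic FJZU, opposite ∠F+∠Z]
3. ∠JUZ = 74°  [△JZU]
4. ∠USZ = 66°  [△ZSU]

∠USZ = 66°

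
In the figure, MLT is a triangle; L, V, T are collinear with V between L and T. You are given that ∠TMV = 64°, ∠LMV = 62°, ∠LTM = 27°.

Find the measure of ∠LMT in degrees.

1. ∠MTV = 27°  [V on ray TL]
2. ∠MVT = 89°  [△MVT]
3. ∠LVM = 91°  [linear pair at V on LT]
4. ∠MLV = 27°  [△MLV]
5. ∠MLT = 27°  [V on ray LT]
6. ∠LMT = 126°  [△MLT]

∠LMT = 126°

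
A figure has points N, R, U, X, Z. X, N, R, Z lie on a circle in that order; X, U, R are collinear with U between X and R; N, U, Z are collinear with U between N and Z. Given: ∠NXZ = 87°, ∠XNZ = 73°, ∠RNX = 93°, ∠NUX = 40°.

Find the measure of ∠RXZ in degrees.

1. ∠XRZ = 73°  [same arc XZ]
2. ∠RZX = 87°  [cyclic XNRZ, opposite ∠N+∠Z]
3. ∠RXZ = 20°  [△XRZ]

∠RXZ = 20°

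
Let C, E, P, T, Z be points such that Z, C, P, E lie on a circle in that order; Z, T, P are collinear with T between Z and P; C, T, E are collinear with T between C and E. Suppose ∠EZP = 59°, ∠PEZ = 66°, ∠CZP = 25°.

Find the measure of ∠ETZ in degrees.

1. ∠ECP = 59°  [same arc PE]
2. ∠PCZ = 114°  [cyclic ZCPE, opposite ∠C+∠E]
3. ∠CPZ = 41°  [△ZCP]
4. ∠CTP = 80°  [△CTP]
5. ∠ETZ = 80°  [vertical angles at T]

∠ETZ = 80°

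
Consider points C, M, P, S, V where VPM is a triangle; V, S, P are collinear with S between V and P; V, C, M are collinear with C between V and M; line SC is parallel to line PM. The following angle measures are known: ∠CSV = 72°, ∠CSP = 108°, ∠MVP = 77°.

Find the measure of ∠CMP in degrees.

∠CMP = 31°

1. ∠MPV = 72°  [SC∥PM, corresponding at S]
2. ∠PMV = 31°  [△VPM]
3. ∠CMP = 31°  [C on ray MV]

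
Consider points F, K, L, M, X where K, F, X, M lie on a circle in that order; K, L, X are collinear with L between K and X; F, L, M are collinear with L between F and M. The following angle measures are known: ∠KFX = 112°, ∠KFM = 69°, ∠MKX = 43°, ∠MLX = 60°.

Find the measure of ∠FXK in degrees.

∠FXK = 17°

1. ∠MFX = 43°  [same arc XM]
2. ∠FLK = 60°  [vertical angles at L]
3. ∠FLX = 120°  [linear pair at L on KX]
4. ∠FXK = 17°  [△FLX]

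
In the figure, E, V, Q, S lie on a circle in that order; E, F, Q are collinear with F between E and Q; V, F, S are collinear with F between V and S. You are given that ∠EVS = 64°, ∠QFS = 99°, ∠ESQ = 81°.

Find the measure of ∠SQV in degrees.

∠SQV = 128°

1. ∠EQS = 64°  [same arc ES]
2. ∠QSV = 17°  [△QFS]
3. ∠QES = 35°  [△EQS]
4. ∠QVS = 35°  [same arc QS]
5. ∠SQV = 128°  [△VQS]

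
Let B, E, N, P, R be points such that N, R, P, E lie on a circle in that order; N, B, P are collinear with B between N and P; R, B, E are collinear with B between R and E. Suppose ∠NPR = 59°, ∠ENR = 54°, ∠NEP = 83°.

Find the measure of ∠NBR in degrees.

∠NBR = 89°

1. ∠NER = 59°  [same arc NR]
2. ∠ERN = 67°  [△NRE]
3. ∠NRP = 97°  [cyclic NRPE, opposite ∠R+∠E]
4. ∠PNR = 24°  [△NRP]
5. ∠NBR = 89°  [△NBR]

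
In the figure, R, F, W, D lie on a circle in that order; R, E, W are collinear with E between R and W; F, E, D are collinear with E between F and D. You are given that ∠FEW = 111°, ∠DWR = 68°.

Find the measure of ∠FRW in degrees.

∠FRW = 43°

1. ∠FER = 69°  [linear pair at E on RW]
2. ∠DFR = 68°  [same arc RD]
3. ∠FRW = 43°  [△REF]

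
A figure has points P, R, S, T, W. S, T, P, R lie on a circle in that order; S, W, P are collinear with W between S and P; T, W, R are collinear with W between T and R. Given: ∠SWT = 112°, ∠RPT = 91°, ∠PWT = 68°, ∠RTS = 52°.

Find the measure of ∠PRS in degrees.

1. ∠RST = 89°  [cyclic STPR, opposite ∠S+∠P]
2. ∠RWS = 68°  [vertical angles at W]
3. ∠RPS = 52°  [same arc SR]
4. ∠SRT = 39°  [△STR]
5. ∠PSR = 73°  [△SWR]
6. ∠PRS = 55°  [△SPR]

∠PRS = 55°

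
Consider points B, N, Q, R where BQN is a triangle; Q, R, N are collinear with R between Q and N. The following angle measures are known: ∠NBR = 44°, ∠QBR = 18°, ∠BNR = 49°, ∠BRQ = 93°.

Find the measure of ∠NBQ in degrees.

1. ∠BQR = 69°  [△BQR]
2. ∠BNQ = 49°  [R on ray NQ]
3. ∠BQN = 69°  [R on ray QN]
4. ∠NBQ = 62°  [△BQN]

∠NBQ = 62°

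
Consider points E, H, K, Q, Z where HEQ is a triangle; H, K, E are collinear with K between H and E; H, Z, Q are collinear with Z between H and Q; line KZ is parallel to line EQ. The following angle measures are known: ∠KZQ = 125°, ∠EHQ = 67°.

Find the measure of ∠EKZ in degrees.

∠EKZ = 122°

1. ∠HZK = 55°  [linear pair at Z on HQ]
2. ∠KHZ = 67°  [K on HE, Z on HQ]
3. ∠HKZ = 58°  [△HKZ]
4. ∠EKZ = 122°  [linear pair at K on HE]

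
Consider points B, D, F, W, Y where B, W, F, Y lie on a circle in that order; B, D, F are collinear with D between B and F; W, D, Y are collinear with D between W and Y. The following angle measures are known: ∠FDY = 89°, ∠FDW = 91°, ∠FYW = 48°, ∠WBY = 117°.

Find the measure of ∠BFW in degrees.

1. ∠WFY = 63°  [cyclic BWFY, opposite ∠B+∠F]
2. ∠FWY = 69°  [△WFY]
3. ∠BFW = 20°  [△WDF]

∠BFW = 20°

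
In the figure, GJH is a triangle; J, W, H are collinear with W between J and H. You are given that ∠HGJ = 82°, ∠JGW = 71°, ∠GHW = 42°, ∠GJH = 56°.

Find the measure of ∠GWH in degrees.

1. ∠GJW = 56°  [W on ray JH]
2. ∠GWJ = 53°  [△GJW]
3. ∠GWH = 127°  [linear pair at W on JH]

∠GWH = 127°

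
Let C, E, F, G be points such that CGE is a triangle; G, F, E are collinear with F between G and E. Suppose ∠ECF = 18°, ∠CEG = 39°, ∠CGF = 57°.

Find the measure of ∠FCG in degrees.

∠FCG = 66°

1. ∠CEF = 39°  [F on ray EG]
2. ∠CFE = 123°  [△CFE]
3. ∠CFG = 57°  [linear pair at F on GE]
4. ∠FCG = 66°  [△CGF]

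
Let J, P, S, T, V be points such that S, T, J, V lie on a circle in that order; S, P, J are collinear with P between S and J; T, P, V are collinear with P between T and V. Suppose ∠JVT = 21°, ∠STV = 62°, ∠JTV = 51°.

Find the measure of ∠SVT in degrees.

1. ∠TJV = 108°  [△TJV]
2. ∠TSV = 72°  [cyclic STJV, opposite ∠S+∠J]
3. ∠SVT = 46°  [△STV]

∠SVT = 46°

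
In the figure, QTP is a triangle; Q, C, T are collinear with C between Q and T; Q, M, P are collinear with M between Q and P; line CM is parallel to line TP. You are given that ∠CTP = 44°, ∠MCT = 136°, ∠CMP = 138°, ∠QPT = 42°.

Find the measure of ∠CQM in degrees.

∠CQM = 94°

1. ∠MCQ = 44°  [linear pair at C on QT]
2. ∠CMQ = 42°  [linear pair at M on QP]
3. ∠CQM = 94°  [△QCM]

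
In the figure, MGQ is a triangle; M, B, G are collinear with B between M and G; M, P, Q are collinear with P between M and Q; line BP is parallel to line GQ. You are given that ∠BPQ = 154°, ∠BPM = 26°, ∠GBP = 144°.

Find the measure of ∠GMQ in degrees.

∠GMQ = 118°

1. ∠MBP = 36°  [linear pair at B on MG]
2. ∠BMP = 118°  [△MBP]
3. ∠GMQ = 118°  [B on MG, P on MQ]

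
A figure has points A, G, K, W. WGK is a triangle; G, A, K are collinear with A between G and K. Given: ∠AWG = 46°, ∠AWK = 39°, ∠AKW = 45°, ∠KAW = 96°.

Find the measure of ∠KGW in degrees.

1. ∠GAW = 84°  [linear pair at A on GK]
2. ∠AGW = 50°  [△WGA]
3. ∠KGW = 50°  [A on ray GK]

∠KGW = 50°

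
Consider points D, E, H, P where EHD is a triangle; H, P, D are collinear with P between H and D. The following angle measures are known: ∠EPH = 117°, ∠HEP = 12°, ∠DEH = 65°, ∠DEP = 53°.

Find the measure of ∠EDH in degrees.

∠EDH = 64°

1. ∠DPE = 63°  [linear pair at P on HD]
2. ∠EDP = 64°  [△EPD]
3. ∠EDH = 64°  [P on ray DH]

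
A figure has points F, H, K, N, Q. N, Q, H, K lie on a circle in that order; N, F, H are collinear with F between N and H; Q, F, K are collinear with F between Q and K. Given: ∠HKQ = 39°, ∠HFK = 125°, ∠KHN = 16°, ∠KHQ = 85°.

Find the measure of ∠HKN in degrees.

1. ∠HQK = 56°  [△QHK]
2. ∠HNK = 56°  [same arc HK]
3. ∠HKN = 108°  [△NHK]

∠HKN = 108°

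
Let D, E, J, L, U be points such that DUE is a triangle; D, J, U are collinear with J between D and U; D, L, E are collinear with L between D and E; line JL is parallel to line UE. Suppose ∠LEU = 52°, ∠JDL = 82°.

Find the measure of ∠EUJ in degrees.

∠EUJ = 46°

1. ∠DEU = 52°  [L on ray ED]
2. ∠EDU = 82°  [J on DU, L on DE]
3. ∠DUE = 46°  [△DUE]
4. ∠EUJ = 46°  [J on ray UD]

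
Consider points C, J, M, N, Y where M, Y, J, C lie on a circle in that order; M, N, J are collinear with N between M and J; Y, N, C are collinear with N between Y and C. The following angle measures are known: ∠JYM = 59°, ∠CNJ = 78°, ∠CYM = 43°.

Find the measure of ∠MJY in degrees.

1. ∠MNY = 78°  [vertical angles at N]
2. ∠JMY = 59°  [△MNY]
3. ∠MJY = 62°  [△MYJ]

∠MJY = 62°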